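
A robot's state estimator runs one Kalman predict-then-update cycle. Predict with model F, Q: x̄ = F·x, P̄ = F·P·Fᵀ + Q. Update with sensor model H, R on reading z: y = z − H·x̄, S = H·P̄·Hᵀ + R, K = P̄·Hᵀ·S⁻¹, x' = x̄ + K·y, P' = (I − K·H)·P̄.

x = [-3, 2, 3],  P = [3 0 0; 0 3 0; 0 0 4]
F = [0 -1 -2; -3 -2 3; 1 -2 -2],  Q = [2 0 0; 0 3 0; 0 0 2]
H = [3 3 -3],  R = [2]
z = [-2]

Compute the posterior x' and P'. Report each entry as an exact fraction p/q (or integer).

x̄ = F·x = [-8, 14, -13]
P̄ = F·P·Fᵀ + Q = [21 -18 22; -18 78 -21; 22 -21 33]
y = z − H·x̄ = [-59]
S = H·P̄·Hᵀ + R = [848]
K = P̄·Hᵀ·S⁻¹ = [-57/848; 243/848; -6/53]
x' = x̄ + K·y = [-3421/848, -2465/848, -335/53]
P' = (I − K·H)·P̄ = [14559/848 -1413/848 824/53; -1413/848 7095/848 345/53; 824/53 345/53 1173/53]

x' = [-3421/848, -2465/848, -335/53]
P' = [14559/848 -1413/848 824/53; -1413/848 7095/848 345/53; 824/53 345/53 1173/53]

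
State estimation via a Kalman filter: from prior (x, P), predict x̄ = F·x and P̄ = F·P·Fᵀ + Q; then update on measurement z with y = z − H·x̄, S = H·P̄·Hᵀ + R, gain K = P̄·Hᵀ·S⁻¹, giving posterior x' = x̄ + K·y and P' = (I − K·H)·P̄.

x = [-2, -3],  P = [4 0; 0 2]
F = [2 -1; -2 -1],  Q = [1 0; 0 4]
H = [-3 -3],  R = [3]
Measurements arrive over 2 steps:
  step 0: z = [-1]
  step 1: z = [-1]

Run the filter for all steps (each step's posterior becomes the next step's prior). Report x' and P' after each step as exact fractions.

step 0: x' = [-25/8, 18/5], P' = [137/8 -17; -17 86/5]
step 1: x' = [731/1112, -199/556], P' = [11653/1112 -1392/139; -1392/139 2747/278]

step 0: x̄ = F·x = [-1, 7]
step 0: P̄ = F·P·Fᵀ + Q = [19 -14; -14 22]
step 0: y = z − H·x̄ = [17]
step 0: S = H·P̄·Hᵀ + R = [120]
step 0: K = P̄·Hᵀ·S⁻¹ = [-1/8; -1/5]
step 0: x' = x̄ + K·y = [-25/8, 18/5]
step 0: P' = (I − K·H)·P̄ = [137/8 -17; -17 86/5]
step 1: x̄ = F·x = [-197/20, 53/20]
step 1: P̄ = F·P·Fᵀ + Q = [1547/10 -513/10; -513/10 217/10]
step 1: y = z − H·x̄ = [-113/5]
step 1: S = H·P̄·Hᵀ + R = [3336/5]
step 1: K = P̄·Hᵀ·S⁻¹ = [-517/1112; 37/278]
step 1: x' = x̄ + K·y = [731/1112, -199/556]
step 1: P' = (I − K·H)·P̄ = [11653/1112 -1392/139; -1392/139 2747/278]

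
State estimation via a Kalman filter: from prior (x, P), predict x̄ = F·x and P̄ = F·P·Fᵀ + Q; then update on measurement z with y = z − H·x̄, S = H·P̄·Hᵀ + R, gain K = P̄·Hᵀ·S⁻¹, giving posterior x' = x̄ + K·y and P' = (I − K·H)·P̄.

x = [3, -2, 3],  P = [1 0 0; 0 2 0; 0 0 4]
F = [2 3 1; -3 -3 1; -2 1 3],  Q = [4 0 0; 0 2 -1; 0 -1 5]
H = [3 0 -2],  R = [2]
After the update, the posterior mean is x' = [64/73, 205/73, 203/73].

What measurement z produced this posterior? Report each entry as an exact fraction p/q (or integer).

x̄ = F·x = [3, 0, 1]
P̄ = F·P·Fᵀ + Q = [30 -20 14; -20 33 11; 14 11 47]
S = H·P̄·Hᵀ + R = [292]
K = P̄·Hᵀ·S⁻¹ = [31/146; -41/146; -13/73]
x' − x̄ = [-155/73, 205/73, 130/73] = K·y
y = (KᵀK)⁻¹·Kᵀ·(x' − x̄) = [-10]
z = y + H·x̄ = [-10] + [7] = [-3]

z = [-3]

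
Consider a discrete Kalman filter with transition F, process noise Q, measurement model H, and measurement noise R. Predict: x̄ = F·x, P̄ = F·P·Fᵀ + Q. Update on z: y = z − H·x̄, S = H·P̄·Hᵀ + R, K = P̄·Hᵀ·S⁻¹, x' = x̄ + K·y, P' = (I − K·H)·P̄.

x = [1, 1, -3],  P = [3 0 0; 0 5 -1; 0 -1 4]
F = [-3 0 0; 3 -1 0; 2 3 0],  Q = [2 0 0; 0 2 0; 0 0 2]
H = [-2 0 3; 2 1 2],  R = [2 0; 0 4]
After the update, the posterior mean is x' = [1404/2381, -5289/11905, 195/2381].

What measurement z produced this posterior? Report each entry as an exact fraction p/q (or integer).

x̄ = F·x = [-3, 2, 5]
P̄ = F·P·Fᵀ + Q = [29 -27 -18; -27 34 3; -18 3 59]
S = H·P̄·Hᵀ + R = [865 265; 265 150]
K = P̄·Hᵀ·S⁻¹ = [-619/2381 5071/11905; 2632/11905 -5761/11905; 377/2381 3416/11905]
x' − x̄ = [8547/2381, -29099/11905, -11710/2381] = K·y
y = (KᵀK)⁻¹·Kᵀ·(x' − x̄) = [-22, -5]
z = y + H·x̄ = [-22, -5] + [21, 6] = [-1, 1]

z = [-1, 1]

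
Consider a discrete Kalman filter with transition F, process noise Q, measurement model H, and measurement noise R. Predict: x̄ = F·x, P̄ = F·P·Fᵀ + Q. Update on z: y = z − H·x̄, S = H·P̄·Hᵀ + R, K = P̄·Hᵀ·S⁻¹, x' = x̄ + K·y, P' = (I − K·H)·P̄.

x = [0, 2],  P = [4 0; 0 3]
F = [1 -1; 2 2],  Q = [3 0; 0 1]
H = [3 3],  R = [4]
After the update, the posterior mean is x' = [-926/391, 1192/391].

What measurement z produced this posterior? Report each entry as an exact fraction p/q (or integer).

z = [2]

x̄ = F·x = [-2, 4]
P̄ = F·P·Fᵀ + Q = [10 2; 2 29]
S = H·P̄·Hᵀ + R = [391]
K = P̄·Hᵀ·S⁻¹ = [36/391; 93/391]
x' − x̄ = [-144/391, -372/391] = K·y
y = (KᵀK)⁻¹·Kᵀ·(x' − x̄) = [-4]
z = y + H·x̄ = [-4] + [6] = [2]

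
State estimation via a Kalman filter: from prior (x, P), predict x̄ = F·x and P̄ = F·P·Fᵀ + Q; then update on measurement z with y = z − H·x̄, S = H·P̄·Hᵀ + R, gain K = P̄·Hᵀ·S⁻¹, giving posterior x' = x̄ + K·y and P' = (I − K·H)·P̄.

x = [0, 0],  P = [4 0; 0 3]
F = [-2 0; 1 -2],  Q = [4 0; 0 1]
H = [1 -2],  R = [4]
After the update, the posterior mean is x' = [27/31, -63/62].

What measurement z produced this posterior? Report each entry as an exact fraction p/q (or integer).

z = [3]

x̄ = F·x = [0, 0]
P̄ = F·P·Fᵀ + Q = [20 -8; -8 17]
S = H·P̄·Hᵀ + R = [124]
K = P̄·Hᵀ·S⁻¹ = [9/31; -21/62]
x' − x̄ = [27/31, -63/62] = K·y
y = (KᵀK)⁻¹·Kᵀ·(x' − x̄) = [3]
z = y + H·x̄ = [3] + [0] = [3]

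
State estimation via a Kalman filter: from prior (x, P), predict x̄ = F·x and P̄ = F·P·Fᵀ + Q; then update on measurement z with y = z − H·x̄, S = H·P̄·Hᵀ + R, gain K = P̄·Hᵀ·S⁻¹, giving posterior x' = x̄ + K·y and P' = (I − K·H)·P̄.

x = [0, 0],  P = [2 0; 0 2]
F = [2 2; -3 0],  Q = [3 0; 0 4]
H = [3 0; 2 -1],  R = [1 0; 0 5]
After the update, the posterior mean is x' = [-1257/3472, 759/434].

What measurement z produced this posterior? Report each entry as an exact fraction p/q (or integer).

x̄ = F·x = [0, 0]
P̄ = F·P·Fᵀ + Q = [19 -12; -12 22]
S = H·P̄·Hᵀ + R = [172 150; 150 151]
K = P̄·Hᵀ·S⁻¹ = [1107/3472 25/1736; 183/434 -157/217]
x' − x̄ = [-1257/3472, 759/434] = K·y
y = (KᵀK)⁻¹·Kᵀ·(x' − x̄) = [-1, -3]
z = y + H·x̄ = [-1, -3] + [0, 0] = [-1, -3]

z = [-1, -3]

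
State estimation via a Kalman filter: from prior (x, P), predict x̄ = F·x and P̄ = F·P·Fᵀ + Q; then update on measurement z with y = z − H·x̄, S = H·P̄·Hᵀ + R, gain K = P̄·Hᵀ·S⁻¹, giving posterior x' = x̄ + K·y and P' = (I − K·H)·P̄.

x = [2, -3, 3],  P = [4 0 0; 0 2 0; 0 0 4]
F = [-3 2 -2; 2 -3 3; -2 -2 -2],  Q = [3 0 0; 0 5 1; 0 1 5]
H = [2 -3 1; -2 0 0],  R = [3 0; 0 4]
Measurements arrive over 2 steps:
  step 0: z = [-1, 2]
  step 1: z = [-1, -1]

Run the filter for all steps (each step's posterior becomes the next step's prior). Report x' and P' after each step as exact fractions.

step 0: x̄ = F·x = [-18, 22, -4]
step 0: P̄ = F·P·Fᵀ + Q = [63 -60 32; -60 75 -27; 32 -27 45]
step 0: y = z − H·x̄ = [105, -34]
step 0: S = H·P̄·Hᵀ + R = [1985 -676; -676 256]
step 0: K = P̄·Hᵀ·S⁻¹ = [169/6398 -10811/25592; -126/457 -237/914; 48/457 25/914]
step 0: x' = x̄ + K·y = [-11051/12796, 853/457, 2787/457]
step 0: P' = (I − K·H)·P̄ = [10811/12796 237/457 -25/457; 237/457 1623/457 4017/457; -25/457 4017/457 12245/457]
step 1: x̄ = F·x = [-75151/12796, 70177/6398, -90869/6398]
step 1: P̄ = F·P·Fᵀ + Q = [701063/12796 -474805/6398 630401/6398; -474805/6398 372340/3199 -448668/3199; 630401/6398 -448668/3199 651934/3199]
step 1: y = z − H·x̄ = [52879/914, -81549/6398]
step 1: S = H·P̄·Hᵀ + R = [1645042/457 -393697/457; -393697/457 713859/3199]
step 1: K = P̄·Hᵀ·S⁻¹ = [787394/27929585 -21349417/55859170; -46301708/195507095 -6958989/27929585; 43436878/195507095 -708641/27929585]
step 1: x' = x̄ + K·y = [35167219/55859170, 86570091/195507095, -200487771/195507095]
step 1: P' = (I − K·H)·P̄ = [21349417/27929585 13917978/27929585 1417282/27929585; 13917978/27929585 451997529/195507095 1022235771/195507095; 1417282/27929585 1022235771/195507095 3177175999/195507095]

step 0: x' = [-11051/12796, 853/457, 2787/457], P' = [10811/12796 237/457 -25/457; 237/457 1623/457 4017/457; -25/457 4017/457 12245/457]
step 1: x' = [35167219/55859170, 86570091/195507095, -200487771/195507095], P' = [21349417/27929585 13917978/27929585 1417282/27929585; 13917978/27929585 451997529/195507095 1022235771/195507095; 1417282/27929585 1022235771/195507095 3177175999/195507095]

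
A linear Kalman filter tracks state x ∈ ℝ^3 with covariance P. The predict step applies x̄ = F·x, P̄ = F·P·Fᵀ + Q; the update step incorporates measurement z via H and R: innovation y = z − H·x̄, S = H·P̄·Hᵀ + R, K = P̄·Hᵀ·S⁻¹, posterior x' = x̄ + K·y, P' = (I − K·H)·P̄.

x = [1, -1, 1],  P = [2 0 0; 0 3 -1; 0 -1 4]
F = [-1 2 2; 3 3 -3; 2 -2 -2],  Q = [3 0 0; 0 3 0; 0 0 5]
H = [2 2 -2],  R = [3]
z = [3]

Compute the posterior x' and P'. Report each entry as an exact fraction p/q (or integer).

x' = [103/119, 75/119, 4/119]
P' = [9399/595 -17796/595 -8508/595; -17796/595 39954/595 21942/595; -8508/595 21942/595 13551/595]

x̄ = F·x = [-1, -3, 2]
P̄ = F·P·Fᵀ + Q = [25 -12 -24; -12 102 18; -24 18 33]
y = z − H·x̄ = [15]
S = H·P̄·Hᵀ + R = [595]
K = P̄·Hᵀ·S⁻¹ = [74/595; 144/595; -78/595]
x' = x̄ + K·y = [103/119, 75/119, 4/119]
P' = (I − K·H)·P̄ = [9399/595 -17796/595 -8508/595; -17796/595 39954/595 21942/595; -8508/595 21942/595 13551/595]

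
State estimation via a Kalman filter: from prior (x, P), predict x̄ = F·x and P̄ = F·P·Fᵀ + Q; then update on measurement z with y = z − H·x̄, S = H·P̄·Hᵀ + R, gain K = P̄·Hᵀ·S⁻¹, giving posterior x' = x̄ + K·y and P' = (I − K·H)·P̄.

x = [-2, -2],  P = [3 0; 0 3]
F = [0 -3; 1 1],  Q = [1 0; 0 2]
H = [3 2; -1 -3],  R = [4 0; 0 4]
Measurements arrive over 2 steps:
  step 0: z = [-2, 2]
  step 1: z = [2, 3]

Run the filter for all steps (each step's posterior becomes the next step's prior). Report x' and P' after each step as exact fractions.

step 0: x' = [10/293, -2284/2637], P' = [292/293 -196/293; -196/293 5848/7911]
step 1: x' = [8701266/5255557, -7611197/5255557], P' = [4249820/5255557 -2620212/5255557; -2620212/5255557 3048280/5255557]

step 0: x̄ = F·x = [6, -4]
step 0: P̄ = F·P·Fᵀ + Q = [28 -9; -9 8]
step 0: y = z − H·x̄ = [-12, -4]
step 0: S = H·P̄·Hᵀ + R = [180 -33; -33 50]
step 0: K = P̄·Hᵀ·S⁻¹ = [121/293 74/293; -1045/7911 -1021/2637]
step 0: x' = x̄ + K·y = [10/293, -2284/2637]
step 0: P' = (I − K·H)·P̄ = [292/293 -196/293; -196/293 5848/7911]
step 1: x̄ = F·x = [2284/879, -2194/2637]
step 1: P̄ = F·P·Fᵀ + Q = [6727/879 -556/2637; -556/2637 18970/7911]
step 1: y = z − H·x̄ = [-10894/2637, 909/293]
step 1: S = H·P̄·Hᵀ + R = [632395/7911 -10263/293; -10263/293 9367/293]
step 1: K = P̄·Hᵀ·S⁻¹ = [1877259/5255557 902704/5255557; -441019/5255557 -1631157/5255557]
step 1: x' = x̄ + K·y = [8701266/5255557, -7611197/5255557]
step 1: P' = (I − K·H)·P̄ = [4249820/5255557 -2620212/5255557; -2620212/5255557 3048280/5255557]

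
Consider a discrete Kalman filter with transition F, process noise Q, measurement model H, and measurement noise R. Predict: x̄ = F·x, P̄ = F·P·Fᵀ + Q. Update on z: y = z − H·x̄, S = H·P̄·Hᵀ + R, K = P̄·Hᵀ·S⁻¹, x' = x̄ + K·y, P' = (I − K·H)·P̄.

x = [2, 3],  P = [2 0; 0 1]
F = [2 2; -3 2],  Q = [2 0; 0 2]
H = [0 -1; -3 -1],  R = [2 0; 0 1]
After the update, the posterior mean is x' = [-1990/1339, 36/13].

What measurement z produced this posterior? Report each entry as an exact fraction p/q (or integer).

x̄ = F·x = [10, 0]
P̄ = F·P·Fᵀ + Q = [14 -8; -8 24]
S = H·P̄·Hᵀ + R = [26 0; 0 103]
K = P̄·Hᵀ·S⁻¹ = [4/13 -34/103; -12/13 0]
x' − x̄ = [-15380/1339, 36/13] = K·y
y = (KᵀK)⁻¹·Kᵀ·(x' − x̄) = [-3, 32]
z = y + H·x̄ = [-3, 32] + [0, -30] = [-3, 2]

z = [-3, 2]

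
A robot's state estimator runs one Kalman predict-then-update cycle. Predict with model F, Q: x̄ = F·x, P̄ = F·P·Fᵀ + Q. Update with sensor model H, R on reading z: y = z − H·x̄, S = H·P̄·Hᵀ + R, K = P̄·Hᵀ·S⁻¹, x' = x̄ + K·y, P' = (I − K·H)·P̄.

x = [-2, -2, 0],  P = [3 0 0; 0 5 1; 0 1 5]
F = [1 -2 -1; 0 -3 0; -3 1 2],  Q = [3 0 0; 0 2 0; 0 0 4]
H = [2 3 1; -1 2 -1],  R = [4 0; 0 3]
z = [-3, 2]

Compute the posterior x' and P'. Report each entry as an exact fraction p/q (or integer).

x' = [-23749/17253, 1012/17253, 11/1917]
P' = [299635/34506 -26426/17253 -23833/1917; -26426/17253 9365/17253 4165/1917; -23833/1917 4165/1917 4127/213]

x̄ = F·x = [2, 6, 4]
P̄ = F·P·Fᵀ + Q = [35 33 -34; 33 47 -21; -34 -21 60]
y = z − H·x̄ = [-29, -4]
S = H·P̄·Hᵀ + R = [761 308; 308 170]
K = P̄·Hᵀ·S⁻¹ = [1465/17253 7885/34506; 3182/17253 2557/17253; 493/1917 -1660/1917]
x' = x̄ + K·y = [-23749/17253, 1012/17253, 11/1917]
P' = (I − K·H)·P̄ = [299635/34506 -26426/17253 -23833/1917; -26426/17253 9365/17253 4165/1917; -23833/1917 4165/1917 4127/213]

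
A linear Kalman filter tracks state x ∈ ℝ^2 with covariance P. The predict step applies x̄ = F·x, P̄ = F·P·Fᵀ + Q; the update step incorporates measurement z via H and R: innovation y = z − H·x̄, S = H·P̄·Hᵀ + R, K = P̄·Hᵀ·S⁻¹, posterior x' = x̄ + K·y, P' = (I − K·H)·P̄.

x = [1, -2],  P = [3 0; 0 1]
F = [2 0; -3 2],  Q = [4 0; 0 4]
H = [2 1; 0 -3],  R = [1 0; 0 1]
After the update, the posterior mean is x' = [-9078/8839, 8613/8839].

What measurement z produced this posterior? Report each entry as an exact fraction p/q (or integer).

z = [-1, -3]

x̄ = F·x = [2, -7]
P̄ = F·P·Fᵀ + Q = [16 -18; -18 35]
S = H·P̄·Hᵀ + R = [28 3; 3 316]
K = P̄·Hᵀ·S⁻¹ = [4262/8839 1470/8839; -1/8839 -2937/8839]
x' − x̄ = [-26756/8839, 70486/8839] = K·y
y = (KᵀK)⁻¹·Kᵀ·(x' − x̄) = [2, -24]
z = y + H·x̄ = [2, -24] + [-3, 21] = [-1, -3]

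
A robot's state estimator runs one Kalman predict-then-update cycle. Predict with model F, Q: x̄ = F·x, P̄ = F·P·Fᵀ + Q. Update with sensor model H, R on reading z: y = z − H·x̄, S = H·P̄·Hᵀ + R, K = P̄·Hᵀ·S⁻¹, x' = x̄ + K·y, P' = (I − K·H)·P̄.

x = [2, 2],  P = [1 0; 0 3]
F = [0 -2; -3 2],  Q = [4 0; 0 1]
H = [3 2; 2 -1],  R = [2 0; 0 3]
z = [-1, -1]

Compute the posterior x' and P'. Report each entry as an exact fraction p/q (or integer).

x' = [-500/1073, 28/1073]
P' = [1504/5365 -1492/5365; -1492/5365 3706/5365]

x̄ = F·x = [-4, -2]
P̄ = F·P·Fᵀ + Q = [16 -12; -12 22]
y = z − H·x̄ = [15, 5]
S = H·P̄·Hᵀ + R = [90 40; 40 137]
K = P̄·Hᵀ·S⁻¹ = [764/5365 300/1073; 1468/5365 -446/1073]
x' = x̄ + K·y = [-500/1073, 28/1073]
P' = (I − K·H)·P̄ = [1504/5365 -1492/5365; -1492/5365 3706/5365]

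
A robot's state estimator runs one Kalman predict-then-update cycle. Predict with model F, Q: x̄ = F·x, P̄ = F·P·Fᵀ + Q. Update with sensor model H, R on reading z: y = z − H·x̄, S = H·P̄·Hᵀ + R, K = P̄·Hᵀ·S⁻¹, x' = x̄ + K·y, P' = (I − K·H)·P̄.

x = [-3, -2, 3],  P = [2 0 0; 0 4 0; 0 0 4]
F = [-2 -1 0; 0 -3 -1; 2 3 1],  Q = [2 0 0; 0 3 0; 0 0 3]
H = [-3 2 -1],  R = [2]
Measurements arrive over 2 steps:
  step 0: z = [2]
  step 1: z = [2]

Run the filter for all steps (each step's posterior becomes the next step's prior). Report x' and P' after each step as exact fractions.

step 0: x̄ = F·x = [8, 3, -9]
step 0: P̄ = F·P·Fᵀ + Q = [14 12 -20; 12 43 -40; -20 -40 51]
step 0: y = z − H·x̄ = [11]
step 0: S = H·P̄·Hᵀ + R = [247]
step 0: K = P̄·Hᵀ·S⁻¹ = [2/247; 90/247; -71/247]
step 0: x' = x̄ + K·y = [1998/247, 1731/247, -3004/247]
step 0: P' = (I − K·H)·P̄ = [3454/247 2784/247 -4798/247; 2784/247 2521/247 -3490/247; -4798/247 -3490/247 7556/247]
step 1: x̄ = F·x = [-5727/247, -2189/247, 6185/247]
step 1: P̄ = F·P·Fᵀ + Q = [27967/247 11181/247 -30565/247; 11181/247 10046/247 -16413/247; -30565/247 -16413/247 38078/247]
step 1: y = z − H·x̄ = [-6124/247]
step 1: S = H·P̄·Hᵀ + R = [78549/247]
step 1: K = P̄·Hᵀ·S⁻¹ = [-30974/78549; 2962/78549; 20791/78549]
step 1: x' = x̄ + K·y = [-1053301/78549, -769567/78549, 1451423/78549]
step 1: P' = (I − K·H)·P̄ = [5009681/78549 3927131/78549 -7112833/78549; 3927131/78549 3159230/78549 -5468857/78549; -7112833/78549 -5468857/78549 10359203/78549]

step 0: x' = [1998/247, 1731/247, -3004/247], P' = [3454/247 2784/247 -4798/247; 2784/247 2521/247 -3490/247; -4798/247 -3490/247 7556/247]
step 1: x' = [-1053301/78549, -769567/78549, 1451423/78549], P' = [5009681/78549 3927131/78549 -7112833/78549; 3927131/78549 3159230/78549 -5468857/78549; -7112833/78549 -5468857/78549 10359203/78549]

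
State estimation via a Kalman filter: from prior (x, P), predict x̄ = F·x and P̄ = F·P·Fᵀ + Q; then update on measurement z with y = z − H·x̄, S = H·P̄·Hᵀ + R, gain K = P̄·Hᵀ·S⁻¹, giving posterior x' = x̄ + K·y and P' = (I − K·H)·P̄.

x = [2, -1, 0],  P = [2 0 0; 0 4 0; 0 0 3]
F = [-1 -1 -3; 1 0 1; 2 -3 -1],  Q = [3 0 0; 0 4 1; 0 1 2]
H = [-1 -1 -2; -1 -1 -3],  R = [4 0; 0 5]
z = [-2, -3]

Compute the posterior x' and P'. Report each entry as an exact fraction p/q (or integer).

x̄ = F·x = [-1, 2, 7]
P̄ = F·P·Fᵀ + Q = [36 -11 17; -11 9 2; 17 2 49]
y = z − H·x̄ = [13, 19]
S = H·P̄·Hᵀ + R = [299 412; 412 583]
K = P̄·Hᵀ·S⁻¹ = [-3085/4573 1584/4573; 482/4573 -372/4573; 181/4573 -1430/4573]
x' = x̄ + K·y = [-14582/4573, 8344/4573, 7194/4573]
P' = (I − K·H)·P̄ = [102997/4573 -50137/4573 -20260/4573; -50137/4573 40633/4573 3788/4573; -20260/4573 3788/4573 7874/4573]

x' = [-14582/4573, 8344/4573, 7194/4573]
P' = [102997/4573 -50137/4573 -20260/4573; -50137/4573 40633/4573 3788/4573; -20260/4573 3788/4573 7874/4573]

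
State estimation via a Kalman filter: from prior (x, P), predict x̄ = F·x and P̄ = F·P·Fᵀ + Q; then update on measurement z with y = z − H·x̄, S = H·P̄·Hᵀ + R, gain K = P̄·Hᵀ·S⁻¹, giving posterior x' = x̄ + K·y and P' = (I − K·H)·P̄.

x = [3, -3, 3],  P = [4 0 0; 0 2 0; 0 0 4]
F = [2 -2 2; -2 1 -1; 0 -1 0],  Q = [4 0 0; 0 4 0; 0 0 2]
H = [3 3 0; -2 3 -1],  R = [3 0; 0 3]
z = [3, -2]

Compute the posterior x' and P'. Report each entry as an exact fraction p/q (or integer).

x̄ = F·x = [18, -12, 3]
P̄ = F·P·Fᵀ + Q = [44 -28 4; -28 26 -2; 4 -2 4]
y = z − H·x̄ = [-15, 73]
S = H·P̄·Hᵀ + R = [129 -120; -120 781]
K = P̄·Hᵀ·S⁻¹ = [5456/28783 -5648/28783; 3878/28783 5608/28783; 842/28783 -534/28783]
x' = x̄ + K·y = [23950/28783, 5818/28783, 34737/28783]
P' = (I − K·H)·P̄ = [10516/28783 -5060/28783 -19268/28783; -5060/28783 8938/28783 20110/28783; -19268/28783 20110/28783 100468/28783]

x' = [23950/28783, 5818/28783, 34737/28783]
P' = [10516/28783 -5060/28783 -19268/28783; -5060/28783 8938/28783 20110/28783; -19268/28783 20110/28783 100468/28783]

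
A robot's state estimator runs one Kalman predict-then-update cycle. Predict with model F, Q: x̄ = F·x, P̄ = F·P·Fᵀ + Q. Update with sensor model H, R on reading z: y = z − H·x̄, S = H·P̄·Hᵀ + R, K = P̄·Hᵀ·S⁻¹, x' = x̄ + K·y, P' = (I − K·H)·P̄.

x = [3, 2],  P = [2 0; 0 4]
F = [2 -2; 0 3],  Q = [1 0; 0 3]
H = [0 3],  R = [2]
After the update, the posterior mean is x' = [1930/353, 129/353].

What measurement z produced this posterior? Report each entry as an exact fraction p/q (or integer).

z = [1]

x̄ = F·x = [2, 6]
P̄ = F·P·Fᵀ + Q = [25 -24; -24 39]
S = H·P̄·Hᵀ + R = [353]
K = P̄·Hᵀ·S⁻¹ = [-72/353; 117/353]
x' − x̄ = [1224/353, -1989/353] = K·y
y = (KᵀK)⁻¹·Kᵀ·(x' − x̄) = [-17]
z = y + H·x̄ = [-17] + [18] = [1]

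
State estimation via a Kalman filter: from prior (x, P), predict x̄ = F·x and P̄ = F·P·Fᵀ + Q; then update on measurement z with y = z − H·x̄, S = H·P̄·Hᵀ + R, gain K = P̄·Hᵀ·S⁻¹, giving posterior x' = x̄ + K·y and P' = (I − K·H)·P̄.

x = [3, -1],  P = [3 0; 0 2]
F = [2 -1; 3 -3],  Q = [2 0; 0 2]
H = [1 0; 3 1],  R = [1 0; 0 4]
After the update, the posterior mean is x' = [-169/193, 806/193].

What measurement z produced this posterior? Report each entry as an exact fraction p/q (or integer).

z = [-3, 3]

x̄ = F·x = [7, 12]
P̄ = F·P·Fᵀ + Q = [16 24; 24 47]
S = H·P̄·Hᵀ + R = [17 72; 72 339]
K = P̄·Hᵀ·S⁻¹ = [80/193 24/193; -144/193 295/579]
x' − x̄ = [-1520/193, -1510/193] = K·y
y = (KᵀK)⁻¹·Kᵀ·(x' − x̄) = [-10, -30]
z = y + H·x̄ = [-10, -30] + [7, 33] = [-3, 3]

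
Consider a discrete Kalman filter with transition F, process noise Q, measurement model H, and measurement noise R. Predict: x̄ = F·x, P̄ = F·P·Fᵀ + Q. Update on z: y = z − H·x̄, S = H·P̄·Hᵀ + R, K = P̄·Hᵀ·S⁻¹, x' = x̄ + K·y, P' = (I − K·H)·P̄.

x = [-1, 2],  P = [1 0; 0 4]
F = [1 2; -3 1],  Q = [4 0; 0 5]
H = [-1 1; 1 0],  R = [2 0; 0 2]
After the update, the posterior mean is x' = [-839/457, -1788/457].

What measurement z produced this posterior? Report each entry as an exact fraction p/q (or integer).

x̄ = F·x = [3, 5]
P̄ = F·P·Fᵀ + Q = [21 5; 5 18]
S = H·P̄·Hᵀ + R = [31 -16; -16 23]
K = P̄·Hᵀ·S⁻¹ = [-32/457 395/457; 379/457 363/457]
x' − x̄ = [-2210/457, -4073/457] = K·y
y = (KᵀK)⁻¹·Kᵀ·(x' − x̄) = [-5, -6]
z = y + H·x̄ = [-5, -6] + [2, 3] = [-3, -3]

z = [-3, -3]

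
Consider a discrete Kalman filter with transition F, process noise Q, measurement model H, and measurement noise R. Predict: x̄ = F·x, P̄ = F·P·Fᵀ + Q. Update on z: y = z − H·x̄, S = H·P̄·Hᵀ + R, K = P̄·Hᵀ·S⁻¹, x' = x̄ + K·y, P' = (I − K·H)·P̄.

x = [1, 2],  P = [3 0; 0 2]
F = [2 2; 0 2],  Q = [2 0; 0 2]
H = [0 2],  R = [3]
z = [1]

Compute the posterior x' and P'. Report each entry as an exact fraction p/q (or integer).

x̄ = F·x = [6, 4]
P̄ = F·P·Fᵀ + Q = [22 8; 8 10]
y = z − H·x̄ = [-7]
S = H·P̄·Hᵀ + R = [43]
K = P̄·Hᵀ·S⁻¹ = [16/43; 20/43]
x' = x̄ + K·y = [146/43, 32/43]
P' = (I − K·H)·P̄ = [690/43 24/43; 24/43 30/43]

x' = [146/43, 32/43]
P' = [690/43 24/43; 24/43 30/43]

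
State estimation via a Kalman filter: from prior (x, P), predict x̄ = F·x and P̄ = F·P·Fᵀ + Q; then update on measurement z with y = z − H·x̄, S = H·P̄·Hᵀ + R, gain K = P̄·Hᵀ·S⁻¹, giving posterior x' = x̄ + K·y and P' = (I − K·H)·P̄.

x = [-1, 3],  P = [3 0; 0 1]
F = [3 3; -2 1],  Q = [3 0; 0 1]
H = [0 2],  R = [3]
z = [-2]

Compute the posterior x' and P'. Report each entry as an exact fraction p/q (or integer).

x' = [714/59, -41/59]
P' = [1401/59 -45/59; -45/59 42/59]

x̄ = F·x = [6, 5]
P̄ = F·P·Fᵀ + Q = [39 -15; -15 14]
y = z − H·x̄ = [-12]
S = H·P̄·Hᵀ + R = [59]
K = P̄·Hᵀ·S⁻¹ = [-30/59; 28/59]
x' = x̄ + K·y = [714/59, -41/59]
P' = (I − K·H)·P̄ = [1401/59 -45/59; -45/59 42/59]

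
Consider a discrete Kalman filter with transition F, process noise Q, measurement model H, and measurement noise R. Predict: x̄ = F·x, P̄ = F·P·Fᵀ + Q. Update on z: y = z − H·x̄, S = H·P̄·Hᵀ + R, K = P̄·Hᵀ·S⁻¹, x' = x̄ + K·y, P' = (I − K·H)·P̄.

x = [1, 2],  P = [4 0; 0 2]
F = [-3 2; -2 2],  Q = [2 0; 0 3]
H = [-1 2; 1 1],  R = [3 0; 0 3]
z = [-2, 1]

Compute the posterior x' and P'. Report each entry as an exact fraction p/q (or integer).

x' = [198/205, -57/410]
P' = [307/205 157/410; 157/410 517/820]

x̄ = F·x = [1, 2]
P̄ = F·P·Fᵀ + Q = [46 32; 32 27]
y = z − H·x̄ = [-5, -2]
S = H·P̄·Hᵀ + R = [29 40; 40 140]
K = P̄·Hᵀ·S⁻¹ = [-10/41 257/410; 12/41 277/820]
x' = x̄ + K·y = [198/205, -57/410]
P' = (I − K·H)·P̄ = [307/205 157/410; 157/410 517/820]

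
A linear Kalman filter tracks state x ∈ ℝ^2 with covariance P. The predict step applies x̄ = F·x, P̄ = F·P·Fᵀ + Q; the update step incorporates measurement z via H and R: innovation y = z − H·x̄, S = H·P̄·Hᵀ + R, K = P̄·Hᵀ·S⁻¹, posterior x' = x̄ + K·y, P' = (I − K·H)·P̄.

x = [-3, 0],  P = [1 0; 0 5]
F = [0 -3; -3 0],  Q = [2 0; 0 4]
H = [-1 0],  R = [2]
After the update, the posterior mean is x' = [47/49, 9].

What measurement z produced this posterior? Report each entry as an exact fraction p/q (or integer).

x̄ = F·x = [0, 9]
P̄ = F·P·Fᵀ + Q = [47 0; 0 13]
S = H·P̄·Hᵀ + R = [49]
K = P̄·Hᵀ·S⁻¹ = [-47/49; 0]
x' − x̄ = [47/49, 0] = K·y
y = (KᵀK)⁻¹·Kᵀ·(x' − x̄) = [-1]
z = y + H·x̄ = [-1] + [0] = [-1]

z = [-1]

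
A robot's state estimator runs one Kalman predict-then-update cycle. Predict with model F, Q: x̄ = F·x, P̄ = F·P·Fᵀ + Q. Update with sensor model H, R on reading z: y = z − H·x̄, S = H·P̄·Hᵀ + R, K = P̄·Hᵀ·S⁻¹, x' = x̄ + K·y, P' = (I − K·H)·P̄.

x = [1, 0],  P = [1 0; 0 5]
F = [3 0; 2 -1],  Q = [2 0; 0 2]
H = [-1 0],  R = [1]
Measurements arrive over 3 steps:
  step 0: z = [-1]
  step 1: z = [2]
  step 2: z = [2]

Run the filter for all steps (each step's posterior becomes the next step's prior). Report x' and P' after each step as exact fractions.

step 0: x̄ = F·x = [3, 2]
step 0: P̄ = F·P·Fᵀ + Q = [11 6; 6 11]
step 0: y = z − H·x̄ = [2]
step 0: S = H·P̄·Hᵀ + R = [12]
step 0: K = P̄·Hᵀ·S⁻¹ = [-11/12; -1/2]
step 0: x' = x̄ + K·y = [7/6, 1]
step 0: P' = (I − K·H)·P̄ = [11/12 1/2; 1/2 8]
step 1: x̄ = F·x = [7/2, 4/3]
step 1: P̄ = F·P·Fᵀ + Q = [41/4 4; 4 35/3]
step 1: y = z − H·x̄ = [11/2]
step 1: S = H·P̄·Hᵀ + R = [45/4]
step 1: K = P̄·Hᵀ·S⁻¹ = [-41/45; -16/45]
step 1: x' = x̄ + K·y = [-68/45, -28/45]
step 1: P' = (I − K·H)·P̄ = [41/45 16/45; 16/45 461/45]
step 2: x̄ = F·x = [-68/15, -12/5]
step 2: P̄ = F·P·Fᵀ + Q = [51/5 22/5; 22/5 217/15]
step 2: y = z − H·x̄ = [-38/15]
step 2: S = H·P̄·Hᵀ + R = [56/5]
step 2: K = P̄·Hᵀ·S⁻¹ = [-51/56; -11/28]
step 2: x' = x̄ + K·y = [-187/84, -59/42]
step 2: P' = (I − K·H)·P̄ = [51/56 11/28; 11/28 535/42]

step 0: x' = [7/6, 1], P' = [11/12 1/2; 1/2 8]
step 1: x' = [-68/45, -28/45], P' = [41/45 16/45; 16/45 461/45]
step 2: x' = [-187/84, -59/42], P' = [51/56 11/28; 11/28 535/42]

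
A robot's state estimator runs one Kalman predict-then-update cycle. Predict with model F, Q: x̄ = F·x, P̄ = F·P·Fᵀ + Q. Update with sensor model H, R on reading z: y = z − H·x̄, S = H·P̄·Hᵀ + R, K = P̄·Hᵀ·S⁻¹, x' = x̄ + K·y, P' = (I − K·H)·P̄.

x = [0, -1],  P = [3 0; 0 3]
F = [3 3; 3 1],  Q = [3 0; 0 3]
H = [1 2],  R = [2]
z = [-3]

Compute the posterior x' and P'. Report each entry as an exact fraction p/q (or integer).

x' = [-747/335, -131/335]
P' = [2454/335 -1098/335; -1098/335 651/335]

x̄ = F·x = [-3, -1]
P̄ = F·P·Fᵀ + Q = [57 36; 36 33]
y = z − H·x̄ = [2]
S = H·P̄·Hᵀ + R = [335]
K = P̄·Hᵀ·S⁻¹ = [129/335; 102/335]
x' = x̄ + K·y = [-747/335, -131/335]
P' = (I − K·H)·P̄ = [2454/335 -1098/335; -1098/335 651/335]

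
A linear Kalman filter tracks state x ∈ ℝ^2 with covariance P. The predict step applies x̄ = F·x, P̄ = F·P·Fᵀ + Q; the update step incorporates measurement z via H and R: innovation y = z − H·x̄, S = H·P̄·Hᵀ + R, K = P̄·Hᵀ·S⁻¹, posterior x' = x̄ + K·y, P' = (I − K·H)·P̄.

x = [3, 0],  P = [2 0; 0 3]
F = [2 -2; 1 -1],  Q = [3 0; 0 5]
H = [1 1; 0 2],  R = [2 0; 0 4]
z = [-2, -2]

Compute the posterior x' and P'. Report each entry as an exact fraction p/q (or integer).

x' = [-3/5, -1]
P' = [436/205 -22/41; -22/41 30/41]

x̄ = F·x = [6, 3]
P̄ = F·P·Fᵀ + Q = [23 10; 10 10]
y = z − H·x̄ = [-11, -8]
S = H·P̄·Hᵀ + R = [55 40; 40 44]
K = P̄·Hᵀ·S⁻¹ = [163/205 -11/41; 4/41 15/41]
x' = x̄ + K·y = [-3/5, -1]
P' = (I − K·H)·P̄ = [436/205 -22/41; -22/41 30/41]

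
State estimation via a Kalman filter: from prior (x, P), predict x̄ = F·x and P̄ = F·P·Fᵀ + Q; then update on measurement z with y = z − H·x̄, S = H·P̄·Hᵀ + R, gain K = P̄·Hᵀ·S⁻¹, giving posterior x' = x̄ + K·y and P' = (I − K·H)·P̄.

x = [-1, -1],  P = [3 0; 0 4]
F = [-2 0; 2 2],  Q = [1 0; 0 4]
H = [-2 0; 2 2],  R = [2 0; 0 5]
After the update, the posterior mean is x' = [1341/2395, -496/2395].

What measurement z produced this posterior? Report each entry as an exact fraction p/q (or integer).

x̄ = F·x = [2, -4]
P̄ = F·P·Fᵀ + Q = [13 -12; -12 32]
S = H·P̄·Hᵀ + R = [54 -4; -4 89]
K = P̄·Hᵀ·S⁻¹ = [-1153/2395 2/2395; 1148/2395 1128/2395]
x' − x̄ = [-3449/2395, 9084/2395] = K·y
y = (KᵀK)⁻¹·Kᵀ·(x' − x̄) = [3, 5]
z = y + H·x̄ = [3, 5] + [-4, -4] = [-1, 1]

z = [-1, 1]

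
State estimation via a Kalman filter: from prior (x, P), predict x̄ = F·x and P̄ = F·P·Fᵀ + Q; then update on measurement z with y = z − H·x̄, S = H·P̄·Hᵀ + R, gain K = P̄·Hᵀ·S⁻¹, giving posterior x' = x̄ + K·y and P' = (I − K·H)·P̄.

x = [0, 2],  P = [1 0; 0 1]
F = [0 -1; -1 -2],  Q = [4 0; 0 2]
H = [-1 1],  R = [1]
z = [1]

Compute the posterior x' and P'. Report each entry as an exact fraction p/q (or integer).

x̄ = F·x = [-2, -4]
P̄ = F·P·Fᵀ + Q = [5 2; 2 7]
y = z − H·x̄ = [3]
S = H·P̄·Hᵀ + R = [9]
K = P̄·Hᵀ·S⁻¹ = [-1/3; 5/9]
x' = x̄ + K·y = [-3, -7/3]
P' = (I − K·H)·P̄ = [4 11/3; 11/3 38/9]

x' = [-3, -7/3]
P' = [4 11/3; 11/3 38/9]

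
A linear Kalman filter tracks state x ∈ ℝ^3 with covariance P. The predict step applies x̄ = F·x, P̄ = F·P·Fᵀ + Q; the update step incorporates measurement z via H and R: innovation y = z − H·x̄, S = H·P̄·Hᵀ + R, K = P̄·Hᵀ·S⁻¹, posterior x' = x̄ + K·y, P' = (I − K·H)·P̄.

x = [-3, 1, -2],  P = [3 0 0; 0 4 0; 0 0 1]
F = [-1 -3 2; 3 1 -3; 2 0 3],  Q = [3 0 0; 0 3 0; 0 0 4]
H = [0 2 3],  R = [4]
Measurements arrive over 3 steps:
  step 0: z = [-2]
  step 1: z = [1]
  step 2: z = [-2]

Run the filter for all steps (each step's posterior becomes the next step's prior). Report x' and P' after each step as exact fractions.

step 0: x' = [-4088/509, 3276/509, -2574/509], P' = [20498/509 -7641/509 5022/509; -7641/509 9118/509 -5928/509; 5022/509 -5928/509 4076/509]
step 1: x' = [-2031818/123959, 102533/7788, -95408/11269], P' = [28763179/123959 -102436/649 1186528/11269; -102436/649 441971/3894 -4452/59; 1186528/11269 -4452/59 570320/11269]
step 2: x' = [-107553052219/12448308206, 30285105376/6224154103, -24387543109/6224154103], P' = [729968667333/6224154103 -482508093339/6224154103 323016868680/6224154103; -482508093339/6224154103 356721842653/6224154103 -237151796748/6224154103; 323016868680/6224154103 -237151796748/6224154103 160425314640/6224154103]

step 0: x̄ = F·x = [-4, -2, -12]
step 0: P̄ = F·P·Fᵀ + Q = [46 -27 0; -27 43 9; 0 9 25]
step 0: y = z − H·x̄ = [38]
step 0: S = H·P̄·Hᵀ + R = [509]
step 0: K = P̄·Hᵀ·S⁻¹ = [-54/509; 113/509; 93/509]
step 0: x' = x̄ + K·y = [-4088/509, 3276/509, -2574/509]
step 0: P' = (I − K·H)·P̄ = [20498/509 -7641/509 5022/509; -7641/509 9118/509 -5928/509; 5022/509 -5928/509 4076/509]
step 1: x̄ = F·x = [-10888/509, -1266/509, -15898/509]
step 1: P̄ = F·P·Fᵀ + Q = [125593/509 -56904/509 87680/509; -56904/509 131137/509 68304/509; 87680/509 68304/509 180976/509]
step 1: y = z − H·x̄ = [50735/509]
step 1: S = H·P̄·Hᵀ + R = [2975016/509]
step 1: K = P̄·Hᵀ·S⁻¹ = [6218/123959; 1223/7788; 2574/11269]
step 1: x' = x̄ + K·y = [-2031818/123959, 102533/7788, -95408/11269]
step 1: P' = (I − K·H)·P̄ = [28763179/123959 -102436/649 1186528/11269; -102436/649 441971/3894 -4452/59; 1186528/11269 -4452/59 570320/11269]
step 2: x̄ = F·x = [-19852435/495836, -15780077/1487508, -7212100/123959]
step 2: P̄ = F·P·Fᵀ + Q = [246997527/247918 88179945/247918 194741094/123959; 88179945/247918 201415741/743754 88081310/123959; 194741094/123959 88081310/123959 328631928/123959]
step 2: y = z − H·x̄ = [144110369/743754]
step 2: S = H·P̄·Hᵀ + R = [12448308206/371877]
step 2: K = P̄·Hᵀ·S⁻¹ = [2017209681/12448308206; 994147531/12448308206; 1743087606/6224154103]
step 2: x' = x̄ + K·y = [-107553052219/12448308206, 30285105376/6224154103, -24387543109/6224154103]
step 2: P' = (I − K·H)·P̄ = [729968667333/6224154103 -482508093339/6224154103 323016868680/6224154103; -482508093339/6224154103 356721842653/6224154103 -237151796748/6224154103; 323016868680/6224154103 -237151796748/6224154103 160425314640/6224154103]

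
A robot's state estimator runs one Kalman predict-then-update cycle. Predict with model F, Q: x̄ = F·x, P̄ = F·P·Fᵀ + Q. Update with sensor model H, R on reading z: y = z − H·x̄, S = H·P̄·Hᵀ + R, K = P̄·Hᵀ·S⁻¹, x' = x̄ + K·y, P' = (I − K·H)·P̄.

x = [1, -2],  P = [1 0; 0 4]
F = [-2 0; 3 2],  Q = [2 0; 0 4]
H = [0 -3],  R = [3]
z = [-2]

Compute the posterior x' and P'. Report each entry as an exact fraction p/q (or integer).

x̄ = F·x = [-2, -1]
P̄ = F·P·Fᵀ + Q = [6 -6; -6 29]
y = z − H·x̄ = [-5]
S = H·P̄·Hᵀ + R = [264]
K = P̄·Hᵀ·S⁻¹ = [3/44; -29/88]
x' = x̄ + K·y = [-103/44, 57/88]
P' = (I − K·H)·P̄ = [105/22 -3/44; -3/44 29/88]

x' = [-103/44, 57/88]
P' = [105/22 -3/44; -3/44 29/88]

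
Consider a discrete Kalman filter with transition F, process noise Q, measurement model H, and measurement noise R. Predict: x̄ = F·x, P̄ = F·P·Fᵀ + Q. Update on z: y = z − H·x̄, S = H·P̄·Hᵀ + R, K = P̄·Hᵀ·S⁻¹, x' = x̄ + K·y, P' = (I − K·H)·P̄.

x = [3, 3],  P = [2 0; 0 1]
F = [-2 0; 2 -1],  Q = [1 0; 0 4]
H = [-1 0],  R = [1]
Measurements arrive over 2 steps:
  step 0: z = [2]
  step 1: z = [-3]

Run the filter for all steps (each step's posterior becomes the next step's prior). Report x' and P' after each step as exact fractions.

step 0: x' = [-12/5, -1/5], P' = [9/10 -4/5; -4/5 33/5]
step 1: x' = [93/28, -41/14], P' = [23/28 -13/14; -13/14 88/7]

step 0: x̄ = F·x = [-6, 3]
step 0: P̄ = F·P·Fᵀ + Q = [9 -8; -8 13]
step 0: y = z − H·x̄ = [-4]
step 0: S = H·P̄·Hᵀ + R = [10]
step 0: K = P̄·Hᵀ·S⁻¹ = [-9/10; 4/5]
step 0: x' = x̄ + K·y = [-12/5, -1/5]
step 0: P' = (I − K·H)·P̄ = [9/10 -4/5; -4/5 33/5]
step 1: x̄ = F·x = [24/5, -23/5]
step 1: P̄ = F·P·Fᵀ + Q = [23/5 -26/5; -26/5 87/5]
step 1: y = z − H·x̄ = [9/5]
step 1: S = H·P̄·Hᵀ + R = [28/5]
step 1: K = P̄·Hᵀ·S⁻¹ = [-23/28; 13/14]
step 1: x' = x̄ + K·y = [93/28, -41/14]
step 1: P' = (I − K·H)·P̄ = [23/28 -13/14; -13/14 88/7]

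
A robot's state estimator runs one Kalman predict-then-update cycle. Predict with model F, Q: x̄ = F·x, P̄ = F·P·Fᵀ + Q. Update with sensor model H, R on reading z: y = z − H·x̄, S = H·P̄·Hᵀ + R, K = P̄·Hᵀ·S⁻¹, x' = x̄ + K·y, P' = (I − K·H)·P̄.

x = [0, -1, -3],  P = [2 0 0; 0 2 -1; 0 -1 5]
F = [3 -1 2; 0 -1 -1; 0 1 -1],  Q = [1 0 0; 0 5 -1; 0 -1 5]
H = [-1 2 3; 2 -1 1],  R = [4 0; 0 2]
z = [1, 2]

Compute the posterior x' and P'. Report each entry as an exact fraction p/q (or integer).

x' = [9811/4715, 9444/4715, -58/205]
P' = [51971/14145 21753/4715 -1223/615; 21753/4715 31057/4715 -569/205; -1223/615 -569/205 937/615]

x̄ = F·x = [-5, 4, 2]
P̄ = F·P·Fᵀ + Q = [45 -7 -15; -7 10 2; -15 2 14]
y = z − H·x̄ = [-18, 14]
S = H·P̄·Hᵀ + R = [357 -180; -180 170]
K = P̄·Hᵀ·S⁻¹ = [-292/2829 1759/4715; 55/943 -319/4715; 31/123 33/205]
x' = x̄ + K·y = [9811/4715, 9444/4715, -58/205]
P' = (I − K·H)·P̄ = [51971/14145 21753/4715 -1223/615; 21753/4715 31057/4715 -569/205; -1223/615 -569/205 937/615]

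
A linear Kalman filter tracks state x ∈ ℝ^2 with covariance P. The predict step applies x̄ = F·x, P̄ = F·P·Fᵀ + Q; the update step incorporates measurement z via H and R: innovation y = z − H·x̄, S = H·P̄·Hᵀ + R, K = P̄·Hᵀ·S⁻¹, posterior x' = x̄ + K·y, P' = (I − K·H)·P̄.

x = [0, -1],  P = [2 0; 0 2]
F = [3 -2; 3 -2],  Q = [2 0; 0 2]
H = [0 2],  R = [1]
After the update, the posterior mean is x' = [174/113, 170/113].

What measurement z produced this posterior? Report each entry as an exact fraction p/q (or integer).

x̄ = F·x = [2, 2]
P̄ = F·P·Fᵀ + Q = [28 26; 26 28]
S = H·P̄·Hᵀ + R = [113]
K = P̄·Hᵀ·S⁻¹ = [52/113; 56/113]
x' − x̄ = [-52/113, -56/113] = K·y
y = (KᵀK)⁻¹·Kᵀ·(x' − x̄) = [-1]
z = y + H·x̄ = [-1] + [4] = [3]

z = [3]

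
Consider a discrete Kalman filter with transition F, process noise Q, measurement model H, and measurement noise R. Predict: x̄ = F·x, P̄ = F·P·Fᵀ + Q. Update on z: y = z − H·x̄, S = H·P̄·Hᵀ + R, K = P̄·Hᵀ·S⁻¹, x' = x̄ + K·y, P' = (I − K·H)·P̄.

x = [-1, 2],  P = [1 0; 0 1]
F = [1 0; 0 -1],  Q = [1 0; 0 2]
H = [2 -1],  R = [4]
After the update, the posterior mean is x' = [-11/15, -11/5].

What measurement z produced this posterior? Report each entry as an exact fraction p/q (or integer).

z = [1]

x̄ = F·x = [-1, -2]
P̄ = F·P·Fᵀ + Q = [2 0; 0 3]
S = H·P̄·Hᵀ + R = [15]
K = P̄·Hᵀ·S⁻¹ = [4/15; -1/5]
x' − x̄ = [4/15, -1/5] = K·y
y = (KᵀK)⁻¹·Kᵀ·(x' − x̄) = [1]
z = y + H·x̄ = [1] + [0] = [1]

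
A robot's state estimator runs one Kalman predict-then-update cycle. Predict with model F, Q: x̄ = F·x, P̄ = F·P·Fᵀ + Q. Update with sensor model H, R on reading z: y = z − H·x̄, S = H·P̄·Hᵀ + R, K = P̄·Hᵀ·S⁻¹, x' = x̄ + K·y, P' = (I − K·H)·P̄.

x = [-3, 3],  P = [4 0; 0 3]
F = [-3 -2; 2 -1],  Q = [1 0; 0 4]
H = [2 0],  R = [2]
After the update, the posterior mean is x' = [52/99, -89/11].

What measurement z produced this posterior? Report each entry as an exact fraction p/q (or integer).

z = [1]

x̄ = F·x = [3, -9]
P̄ = F·P·Fᵀ + Q = [49 -18; -18 23]
S = H·P̄·Hᵀ + R = [198]
K = P̄·Hᵀ·S⁻¹ = [49/99; -2/11]
x' − x̄ = [-245/99, 10/11] = K·y
y = (KᵀK)⁻¹·Kᵀ·(x' − x̄) = [-5]
z = y + H·x̄ = [-5] + [6] = [1]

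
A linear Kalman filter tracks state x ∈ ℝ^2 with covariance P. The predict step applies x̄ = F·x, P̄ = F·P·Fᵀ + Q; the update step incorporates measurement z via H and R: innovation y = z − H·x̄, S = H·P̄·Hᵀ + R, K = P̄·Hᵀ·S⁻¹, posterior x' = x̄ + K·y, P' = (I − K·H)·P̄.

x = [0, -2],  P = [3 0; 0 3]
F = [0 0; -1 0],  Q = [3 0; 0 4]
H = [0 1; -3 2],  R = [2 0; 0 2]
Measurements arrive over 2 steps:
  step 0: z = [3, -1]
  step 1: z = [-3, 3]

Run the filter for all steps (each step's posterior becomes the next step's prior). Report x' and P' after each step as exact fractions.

step 0: x' = [459/317, 581/317], P' = [222/317 252/317; 252/317 406/317]
step 1: x' = [-38583/18379, -34593/18379], P' = [12126/18379 13410/18379; 13410/18379 21605/18379]

step 0: x̄ = F·x = [0, 0]
step 0: P̄ = F·P·Fᵀ + Q = [3 0; 0 7]
step 0: y = z − H·x̄ = [3, -1]
step 0: S = H·P̄·Hᵀ + R = [9 14; 14 57]
step 0: K = P̄·Hᵀ·S⁻¹ = [126/317 -81/317; 203/317 28/317]
step 0: x' = x̄ + K·y = [459/317, 581/317]
step 0: P' = (I − K·H)·P̄ = [222/317 252/317; 252/317 406/317]
step 1: x̄ = F·x = [0, -459/317]
step 1: P̄ = F·P·Fᵀ + Q = [3 0; 0 1490/317]
step 1: y = z − H·x̄ = [-492/317, 1869/317]
step 1: S = H·P̄·Hᵀ + R = [2124/317 2980/317; 2980/317 15153/317]
step 1: K = P̄·Hᵀ·S⁻¹ = [6705/18379 -4779/18379; 21605/36758 1490/18379]
step 1: x' = x̄ + K·y = [-38583/18379, -34593/18379]
step 1: P' = (I − K·H)·P̄ = [12126/18379 13410/18379; 13410/18379 21605/18379]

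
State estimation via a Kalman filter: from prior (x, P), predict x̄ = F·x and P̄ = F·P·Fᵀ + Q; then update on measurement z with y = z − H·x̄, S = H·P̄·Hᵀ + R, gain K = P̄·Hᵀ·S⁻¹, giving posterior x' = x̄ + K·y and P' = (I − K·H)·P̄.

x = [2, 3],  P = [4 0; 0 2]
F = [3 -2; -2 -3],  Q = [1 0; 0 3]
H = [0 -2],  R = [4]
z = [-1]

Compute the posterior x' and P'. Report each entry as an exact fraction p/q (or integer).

x̄ = F·x = [0, -13]
P̄ = F·P·Fᵀ + Q = [45 -12; -12 37]
y = z − H·x̄ = [-27]
S = H·P̄·Hᵀ + R = [152]
K = P̄·Hᵀ·S⁻¹ = [3/19; -37/76]
x' = x̄ + K·y = [-81/19, 11/76]
P' = (I − K·H)·P̄ = [783/19 -6/19; -6/19 37/38]

x' = [-81/19, 11/76]
P' = [783/19 -6/19; -6/19 37/38]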